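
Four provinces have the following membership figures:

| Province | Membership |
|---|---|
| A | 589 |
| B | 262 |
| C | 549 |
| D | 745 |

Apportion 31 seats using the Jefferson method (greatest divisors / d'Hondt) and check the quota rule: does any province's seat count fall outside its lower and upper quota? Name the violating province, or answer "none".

none

Standard quotas: A 8.512, B 3.786, C 7.934, D 10.767.
Jefferson allocation: A 8, B 4, C 8, D 11.
Every allocation lies between the lower and upper quota.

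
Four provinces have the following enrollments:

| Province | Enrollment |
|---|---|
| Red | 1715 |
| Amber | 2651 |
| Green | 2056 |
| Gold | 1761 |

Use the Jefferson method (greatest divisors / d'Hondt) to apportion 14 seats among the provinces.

Standard divisor 8183/14 ≈ 584.5; standard quotas: Red 2.934, Amber 4.536, Green 3.518, Gold 3.013.
Rounding down gives 2, 4, 3, 3 = 12 seats, so the divisor must be adjusted.
With modified divisor 520: modified quotas Red 3.298, Amber 5.098, Green 3.954, Gold 3.387.
Rounding down: Red 3, Amber 5, Green 3, Gold 3 (total 14).

Red: 3, Amber: 5, Green: 3, Gold: 3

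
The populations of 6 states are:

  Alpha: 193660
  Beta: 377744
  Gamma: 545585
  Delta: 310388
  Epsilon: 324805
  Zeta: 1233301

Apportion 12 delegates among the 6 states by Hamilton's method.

Standard divisor: 2985483 ÷ 12 ≈ 248790.25.
Standard quotas: Alpha 0.7784, Beta 1.5183, Gamma 2.1930, Delta 1.2476, Epsilon 1.3055, Zeta 4.9572.
Lower quotas: Alpha 0, Beta 1, Gamma 2, Delta 1, Epsilon 1, Zeta 4 (sum 9, leaving 3 seats).
Remainders in descending order: Zeta 0.9572, Alpha 0.7784, Beta 0.5183, Epsilon 0.3055, Delta 0.2476, Gamma 0.1930.
The surplus seats go to Zeta, Alpha, Beta.

Alpha 1; Beta 2; Gamma 2; Delta 1; Epsilon 1; Zeta 5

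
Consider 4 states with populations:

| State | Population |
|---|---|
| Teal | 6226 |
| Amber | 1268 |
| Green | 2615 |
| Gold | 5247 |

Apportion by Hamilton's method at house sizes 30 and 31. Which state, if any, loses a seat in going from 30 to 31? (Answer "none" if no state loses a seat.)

At 30 seats: Teal 12, Amber 3, Green 5, Gold 10.
At 31 seats: Teal 13, Amber 2, Green 5, Gold 11.
Amber drops from 3 to 2.

Amber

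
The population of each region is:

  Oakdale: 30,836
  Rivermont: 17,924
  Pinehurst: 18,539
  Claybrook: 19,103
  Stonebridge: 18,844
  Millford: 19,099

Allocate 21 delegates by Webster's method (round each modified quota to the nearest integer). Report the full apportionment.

Standard divisor 124345/21 ≈ 5921.19; standard quotas: Oakdale 5.208, Rivermont 3.027, Pinehurst 3.131, Claybrook 3.226, Stonebridge 3.182, Millford 3.226.
Rounding to the nearest integer gives 5, 3, 3, 3, 3, 3 = 20 seats, so the divisor must be adjusted.
With modified divisor 5500: modified quotas Oakdale 5.607, Rivermont 3.259, Pinehurst 3.371, Claybrook 3.473, Stonebridge 3.426, Millford 3.473.
Rounding to the nearest integer: Oakdale 6, Rivermont 3, Pinehurst 3, Claybrook 3, Stonebridge 3, Millford 3 (total 21).

Oakdale 6, Rivermont 3, Pinehurst 3, Claybrook 3, Stonebridge 3, Millford 3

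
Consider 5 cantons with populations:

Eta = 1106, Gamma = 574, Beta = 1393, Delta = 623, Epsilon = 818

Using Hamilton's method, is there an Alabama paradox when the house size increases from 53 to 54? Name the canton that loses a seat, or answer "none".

At 53 seats: Eta 13, Gamma 7, Beta 16, Delta 7, Epsilon 10.
At 54 seats: Eta 13, Gamma 7, Beta 17, Delta 7, Epsilon 10.
No canton's allocation decreased.

none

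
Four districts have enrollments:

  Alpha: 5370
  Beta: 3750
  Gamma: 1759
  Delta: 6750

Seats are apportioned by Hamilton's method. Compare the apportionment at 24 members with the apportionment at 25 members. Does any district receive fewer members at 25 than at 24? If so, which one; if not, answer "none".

At 24 seats: Alpha 7, Beta 5, Gamma 3, Delta 9.
At 25 seats: Alpha 8, Beta 5, Gamma 2, Delta 10.
Gamma drops from 3 to 2.

Gamma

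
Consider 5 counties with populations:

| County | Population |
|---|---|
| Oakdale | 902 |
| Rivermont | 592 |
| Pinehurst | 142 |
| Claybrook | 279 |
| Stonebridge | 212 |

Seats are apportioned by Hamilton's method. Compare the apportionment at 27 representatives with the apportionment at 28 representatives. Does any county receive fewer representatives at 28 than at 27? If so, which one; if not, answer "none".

Claybrook

At 27 seats: Oakdale 11, Rivermont 7, Pinehurst 2, Claybrook 4, Stonebridge 3.
At 28 seats: Oakdale 12, Rivermont 8, Pinehurst 2, Claybrook 3, Stonebridge 3.
Claybrook drops from 4 to 3.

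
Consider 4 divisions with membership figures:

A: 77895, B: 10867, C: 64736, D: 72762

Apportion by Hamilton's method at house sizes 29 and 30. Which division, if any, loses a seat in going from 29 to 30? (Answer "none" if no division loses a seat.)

At 29 seats: A 10, B 2, C 8, D 9.
At 30 seats: A 10, B 1, C 9, D 10.
B drops from 2 to 1.

B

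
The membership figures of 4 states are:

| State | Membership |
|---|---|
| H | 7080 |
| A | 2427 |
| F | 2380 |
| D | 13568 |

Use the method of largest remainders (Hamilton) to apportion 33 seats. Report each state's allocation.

H=9, A=3, F=3, D=18

The standard divisor is 25455/33 ≈ 771.364.
Standard quotas: H 9.1786, A 3.1464, F 3.0854, D 17.5896.
Lower quotas: H 9, A 3, F 3, D 17 (sum 32, leaving 1 seat).
Remainders in descending order: D 0.5896, H 0.1786, A 0.1464, F 0.0854.
The surplus seat goes to D.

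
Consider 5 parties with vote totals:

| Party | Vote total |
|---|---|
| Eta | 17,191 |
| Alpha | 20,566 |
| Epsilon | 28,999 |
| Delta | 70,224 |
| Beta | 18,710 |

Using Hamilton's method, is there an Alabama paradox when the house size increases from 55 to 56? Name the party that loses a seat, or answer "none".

At 55 seats: Eta 6, Alpha 7, Epsilon 10, Delta 25, Beta 7.
At 56 seats: Eta 6, Alpha 7, Epsilon 11, Delta 25, Beta 7.
No party's allocation decreased.

none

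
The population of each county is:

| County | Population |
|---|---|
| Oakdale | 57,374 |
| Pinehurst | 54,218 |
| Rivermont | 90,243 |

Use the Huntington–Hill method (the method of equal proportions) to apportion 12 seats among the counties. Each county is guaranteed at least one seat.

With divisor 16519: modified quotas Oakdale 3.473, Pinehurst 3.282, Rivermont 5.463.
Geometric-mean thresholds: Oakdale √(3·4)=3.464, Pinehurst √(3·4)=3.464, Rivermont √(5·6)=5.477.
Each quota rounded against its threshold gives Oakdale 4, Pinehurst 3, Rivermont 5 (total 12).

Oakdale 4, Pinehurst 3, Rivermont 5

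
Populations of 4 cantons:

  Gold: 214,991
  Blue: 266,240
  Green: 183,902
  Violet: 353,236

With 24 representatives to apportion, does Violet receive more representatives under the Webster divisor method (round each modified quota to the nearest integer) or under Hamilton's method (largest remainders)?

Webster: Gold 5, Blue 6, Green 4, Violet 9.
Hamilton: Gold 5, Blue 6, Green 5, Violet 8.
Violet gets 9 under Webster and 8 under Hamilton.

Webster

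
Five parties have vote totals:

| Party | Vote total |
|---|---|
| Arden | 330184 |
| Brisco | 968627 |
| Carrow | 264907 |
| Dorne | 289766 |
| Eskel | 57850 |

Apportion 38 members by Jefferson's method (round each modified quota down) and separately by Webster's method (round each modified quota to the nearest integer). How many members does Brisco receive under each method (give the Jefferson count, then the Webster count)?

20 and 19

Jefferson: Arden 6, Brisco 20, Carrow 5, Dorne 6, Eskel 1.
Webster: Arden 7, Brisco 19, Carrow 5, Dorne 6, Eskel 1.
Brisco gets 20 under Jefferson and 19 under Webster.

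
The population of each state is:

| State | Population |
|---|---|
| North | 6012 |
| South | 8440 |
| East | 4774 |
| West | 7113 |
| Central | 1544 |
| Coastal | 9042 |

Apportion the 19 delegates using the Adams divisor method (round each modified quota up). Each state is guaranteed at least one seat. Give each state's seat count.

Standard divisor 36925/19 ≈ 1943.421; standard quotas: North 3.094, South 4.343, East 2.456, West 3.660, Central 0.794, Coastal 4.653.
Rounding up gives 4, 5, 3, 4, 1, 5 = 22 seats, so the divisor must be adjusted.
With modified divisor 2300: modified quotas North 2.614, South 3.670, East 2.076, West 3.093, Central 0.671, Coastal 3.931.
Rounding up: North 3, South 4, East 3, West 4, Central 1, Coastal 4 (total 19).

North 3, South 4, East 3, West 4, Central 1, Coastal 4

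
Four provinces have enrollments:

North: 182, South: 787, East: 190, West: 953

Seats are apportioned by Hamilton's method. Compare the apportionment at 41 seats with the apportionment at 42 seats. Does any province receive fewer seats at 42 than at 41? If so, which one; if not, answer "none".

North

At 41 seats: North 4, South 15, East 4, West 18.
At 42 seats: North 3, South 16, East 4, West 19.
North drops from 4 to 3.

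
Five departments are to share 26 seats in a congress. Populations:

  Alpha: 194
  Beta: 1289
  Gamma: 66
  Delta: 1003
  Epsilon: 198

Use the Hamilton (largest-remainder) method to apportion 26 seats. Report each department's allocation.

Standard divisor: 2750 ÷ 26 ≈ 105.769.
Standard quotas: Alpha 1.834, Beta 12.187, Gamma 0.624, Delta 9.483, Epsilon 1.872.
Lower quotas: Alpha 1, Beta 12, Gamma 0, Delta 9, Epsilon 1 (sum 23, leaving 3 seats).
Remainders in descending order: Epsilon 0.872, Alpha 0.834, Gamma 0.624, Delta 0.483, Beta 0.187.
The surplus seats go to Epsilon, Alpha, Gamma.

Alpha 2, Beta 12, Gamma 1, Delta 9, Epsilon 2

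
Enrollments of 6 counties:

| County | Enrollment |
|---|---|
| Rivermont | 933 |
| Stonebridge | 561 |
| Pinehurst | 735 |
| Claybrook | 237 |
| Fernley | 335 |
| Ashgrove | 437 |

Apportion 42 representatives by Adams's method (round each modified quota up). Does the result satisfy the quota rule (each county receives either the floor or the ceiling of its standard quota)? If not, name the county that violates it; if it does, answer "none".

Standard quotas: Rivermont 12.102, Stonebridge 7.277, Pinehurst 9.534, Claybrook 3.074, Fernley 4.345, Ashgrove 5.668.
Adams allocation: Rivermont 12, Stonebridge 7, Pinehurst 9, Claybrook 3, Fernley 5, Ashgrove 6.
Every allocation lies between the lower and upper quota.

none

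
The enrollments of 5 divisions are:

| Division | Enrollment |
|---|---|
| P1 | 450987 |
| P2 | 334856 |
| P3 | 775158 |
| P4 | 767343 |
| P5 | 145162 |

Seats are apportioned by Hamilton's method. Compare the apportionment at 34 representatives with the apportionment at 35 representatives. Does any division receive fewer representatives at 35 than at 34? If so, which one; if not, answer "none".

none

At 34 seats: P1 6, P2 5, P3 11, P4 10, P5 2.
At 35 seats: P1 6, P2 5, P3 11, P4 11, P5 2.
No division's allocation decreased.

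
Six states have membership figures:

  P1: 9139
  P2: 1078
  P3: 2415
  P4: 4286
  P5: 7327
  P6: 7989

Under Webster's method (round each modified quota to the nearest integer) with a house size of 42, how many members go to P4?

6

Standard divisor 32234/42 ≈ 767.476; standard quotas: P1 11.908, P2 1.405, P3 3.147, P4 5.585, P5 9.547, P6 10.409.
Rounding to the nearest integer gives P1 12, P2 1, P3 3, P4 6, P5 10, P6 10 — total 42, matching the house size, so no adjustment is needed.
P4 receives 6.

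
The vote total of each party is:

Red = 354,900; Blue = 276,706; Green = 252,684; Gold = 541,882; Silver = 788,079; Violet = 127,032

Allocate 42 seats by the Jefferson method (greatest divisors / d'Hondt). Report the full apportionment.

Red 6; Blue 5; Green 4; Gold 10; Silver 15; Violet 2

Standard divisor 2341283/42 ≈ 55744.833; standard quotas: Red 6.367, Blue 4.964, Green 4.533, Gold 9.721, Silver 14.137, Violet 2.279.
Rounding down gives 6, 4, 4, 9, 14, 2 = 39 seats, so the divisor must be adjusted.
With modified divisor 51600: modified quotas Red 6.878, Blue 5.363, Green 4.897, Gold 10.502, Silver 15.273, Violet 2.462.
Rounding down: Red 6, Blue 5, Green 4, Gold 10, Silver 15, Violet 2 (total 42).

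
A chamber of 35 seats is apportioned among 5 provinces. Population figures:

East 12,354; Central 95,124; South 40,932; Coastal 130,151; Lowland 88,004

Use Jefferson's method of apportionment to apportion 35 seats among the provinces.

Standard divisor 366565/35 ≈ 10473.286; standard quotas: East 1.180, Central 9.083, South 3.908, Coastal 12.427, Lowland 8.403.
Rounding down gives 1, 9, 3, 12, 8 = 33 seats, so the divisor must be adjusted.
With modified divisor 9900: modified quotas East 1.248, Central 9.608, South 4.135, Coastal 13.147, Lowland 8.889.
Rounding down: East 1, Central 9, South 4, Coastal 13, Lowland 8 (total 35).

East 1, Central 9, South 4, Coastal 13, Lowland 8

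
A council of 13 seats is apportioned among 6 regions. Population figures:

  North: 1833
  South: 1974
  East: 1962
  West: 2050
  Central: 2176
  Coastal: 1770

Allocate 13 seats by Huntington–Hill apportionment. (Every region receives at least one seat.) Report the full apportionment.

With divisor 863: modified quotas North 2.124, South 2.287, East 2.273, West 2.375, Central 2.521, Coastal 2.051.
Geometric-mean thresholds: North √(2·3)=2.449, South √(2·3)=2.449, East √(2·3)=2.449, West √(2·3)=2.449, Central √(2·3)=2.449, Coastal √(2·3)=2.449.
Each quota rounded against its threshold gives North 2, South 2, East 2, West 2, Central 3, Coastal 2 (total 13).

North: 2, South: 2, East: 2, West: 2, Central: 3, Coastal: 2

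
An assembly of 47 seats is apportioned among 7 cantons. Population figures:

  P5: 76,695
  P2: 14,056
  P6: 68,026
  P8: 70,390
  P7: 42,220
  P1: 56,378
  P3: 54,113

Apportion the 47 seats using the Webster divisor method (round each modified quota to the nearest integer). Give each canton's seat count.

Standard divisor 381878/47 ≈ 8125.064; standard quotas: P5 9.439, P2 1.730, P6 8.372, P8 8.663, P7 5.196, P1 6.939, P3 6.660.
Rounding to the nearest integer gives P5 9, P2 2, P6 8, P8 9, P7 5, P1 7, P3 7 — total 47, matching the house size, so no adjustment is needed.

P5=9, P2=2, P6=8, P8=9, P7=5, P1=7, P3=7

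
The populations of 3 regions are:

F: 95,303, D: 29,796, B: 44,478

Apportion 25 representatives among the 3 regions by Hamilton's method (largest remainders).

F: 14, D: 4, B: 7

Total 169577; standard divisor 169577/25 ≈ 6783.08.
Standard quotas: F 14.0501, D 4.3927, B 6.5572.
Lower quotas: F 14, D 4, B 6 (sum 24, leaving 1 seat).
Remainders in descending order: B 0.5572, D 0.3927, F 0.0501.
Largest remainder: B receives the extra seat.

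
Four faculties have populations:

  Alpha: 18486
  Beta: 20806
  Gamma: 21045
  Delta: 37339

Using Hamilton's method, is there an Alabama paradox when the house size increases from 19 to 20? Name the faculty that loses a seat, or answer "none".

none

At 19 seats: Alpha 4, Beta 4, Gamma 4, Delta 7.
At 20 seats: Alpha 4, Beta 4, Gamma 4, Delta 8.
No faculty's allocation decreased.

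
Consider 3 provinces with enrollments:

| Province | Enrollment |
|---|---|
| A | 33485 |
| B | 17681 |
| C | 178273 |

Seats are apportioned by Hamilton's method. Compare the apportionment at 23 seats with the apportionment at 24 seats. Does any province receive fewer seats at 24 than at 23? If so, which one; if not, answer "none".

At 23 seats: A 3, B 2, C 18.
At 24 seats: A 3, B 2, C 19.
No province's allocation decreased.

none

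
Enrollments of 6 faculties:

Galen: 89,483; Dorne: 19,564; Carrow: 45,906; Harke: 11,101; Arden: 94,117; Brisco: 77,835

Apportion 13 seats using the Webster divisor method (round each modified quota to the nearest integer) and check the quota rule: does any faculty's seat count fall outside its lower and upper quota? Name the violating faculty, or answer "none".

none

Standard quotas: Galen 3.442, Dorne 0.752, Carrow 1.766, Harke 0.427, Arden 3.620, Brisco 2.994.
Webster allocation: Galen 3, Dorne 1, Carrow 2, Harke 0, Arden 4, Brisco 3.
Every allocation lies between the lower and upper quota.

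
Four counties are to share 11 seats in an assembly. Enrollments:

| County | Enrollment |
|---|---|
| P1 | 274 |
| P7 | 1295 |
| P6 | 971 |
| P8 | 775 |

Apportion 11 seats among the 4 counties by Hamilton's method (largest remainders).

Standard divisor: 3315 ÷ 11 ≈ 301.364.
Standard quotas: P1 0.909, P7 4.297, P6 3.222, P8 2.572.
Lower quotas: P1 0, P7 4, P6 3, P8 2 (sum 9, leaving 2 seats).
Remainders in descending order: P1 0.909, P8 0.572, P7 0.297, P6 0.222.
Largest remainders: P1, P8 receive the extra seats.

P1 1, P7 4, P6 3, P8 3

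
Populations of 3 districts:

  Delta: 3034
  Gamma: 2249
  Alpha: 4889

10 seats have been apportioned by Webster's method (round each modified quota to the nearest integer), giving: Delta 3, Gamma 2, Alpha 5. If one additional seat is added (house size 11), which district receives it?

Priority for the next seat is population ÷ (current seats + 0.5).
Priorities: Delta 866.857, Gamma 899.600, Alpha 888.909.
Highest priority: Gamma.

Gamma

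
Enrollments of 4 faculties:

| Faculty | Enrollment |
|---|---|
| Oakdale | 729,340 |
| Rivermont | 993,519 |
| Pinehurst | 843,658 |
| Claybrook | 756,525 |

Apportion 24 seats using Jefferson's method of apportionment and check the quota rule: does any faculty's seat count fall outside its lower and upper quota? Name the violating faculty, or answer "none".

none

Standard quotas: Oakdale 5.268, Rivermont 7.175, Pinehurst 6.093, Claybrook 5.464.
Jefferson allocation: Oakdale 5, Rivermont 7, Pinehurst 6, Claybrook 6.
Every allocation lies between the lower and upper quota.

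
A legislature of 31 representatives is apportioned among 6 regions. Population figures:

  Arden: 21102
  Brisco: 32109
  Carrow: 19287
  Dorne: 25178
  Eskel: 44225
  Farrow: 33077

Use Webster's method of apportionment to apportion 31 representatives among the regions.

Arden: 4, Brisco: 6, Carrow: 3, Dorne: 4, Eskel: 8, Farrow: 6

Standard divisor 174978/31 ≈ 5644.452; standard quotas: Arden 3.739, Brisco 5.689, Carrow 3.417, Dorne 4.461, Eskel 7.835, Farrow 5.860.
Rounding to the nearest integer gives Arden 4, Brisco 6, Carrow 3, Dorne 4, Eskel 8, Farrow 6 — total 31, matching the house size, so no adjustment is needed.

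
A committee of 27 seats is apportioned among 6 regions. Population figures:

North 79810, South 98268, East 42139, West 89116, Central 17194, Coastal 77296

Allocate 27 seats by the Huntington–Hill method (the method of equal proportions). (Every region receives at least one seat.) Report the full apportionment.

With divisor 14867: modified quotas North 5.368, South 6.610, East 2.834, West 5.994, Central 1.157, Coastal 5.199.
Geometric-mean thresholds: North √(5·6)=5.477, South √(6·7)=6.481, East √(2·3)=2.449, West √(5·6)=5.477, Central √(1·2)=1.414, Coastal √(5·6)=5.477.
Each quota rounded against its threshold gives North 5, South 7, East 3, West 6, Central 1, Coastal 5 (total 27).

North 5, South 7, East 3, West 6, Central 1, Coastal 5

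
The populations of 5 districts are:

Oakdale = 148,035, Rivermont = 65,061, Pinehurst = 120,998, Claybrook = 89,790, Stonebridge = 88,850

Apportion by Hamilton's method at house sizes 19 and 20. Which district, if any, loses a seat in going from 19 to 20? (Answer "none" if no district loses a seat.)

At 19 seats: Oakdale 6, Rivermont 2, Pinehurst 5, Claybrook 3, Stonebridge 3.
At 20 seats: Oakdale 6, Rivermont 3, Pinehurst 5, Claybrook 3, Stonebridge 3.
No district's allocation decreased.

none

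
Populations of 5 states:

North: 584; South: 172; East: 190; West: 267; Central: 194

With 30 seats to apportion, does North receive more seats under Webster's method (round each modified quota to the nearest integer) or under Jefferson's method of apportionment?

Webster: North 12, South 4, East 4, West 6, Central 4.
Jefferson: North 13, South 3, East 4, West 6, Central 4.
North gets 12 under Webster and 13 under Jefferson.

Jefferson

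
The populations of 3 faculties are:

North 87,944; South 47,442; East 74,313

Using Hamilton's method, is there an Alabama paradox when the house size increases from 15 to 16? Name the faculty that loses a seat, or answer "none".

At 15 seats: North 6, South 4, East 5.
At 16 seats: North 7, South 3, East 6.
South drops from 4 to 3.

South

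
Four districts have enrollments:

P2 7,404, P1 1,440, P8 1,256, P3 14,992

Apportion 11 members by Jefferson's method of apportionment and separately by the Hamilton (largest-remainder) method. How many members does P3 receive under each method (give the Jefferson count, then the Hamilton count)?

8 and 7

Jefferson: P2 3, P1 0, P8 0, P3 8.
Hamilton: P2 3, P1 1, P8 0, P3 7.
P3 gets 8 under Jefferson and 7 under Hamilton.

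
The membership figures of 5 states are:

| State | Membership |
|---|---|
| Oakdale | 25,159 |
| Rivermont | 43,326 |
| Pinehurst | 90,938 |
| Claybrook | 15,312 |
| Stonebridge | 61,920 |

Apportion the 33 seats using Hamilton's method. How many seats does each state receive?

Oakdale 3, Rivermont 6, Pinehurst 13, Claybrook 2, Stonebridge 9

Total 236655; standard divisor 236655/33 ≈ 7171.364.
Standard quotas: Oakdale 3.5083, Rivermont 6.0415, Pinehurst 12.6807, Claybrook 2.1352, Stonebridge 8.6343.
Lower quotas: Oakdale 3, Rivermont 6, Pinehurst 12, Claybrook 2, Stonebridge 8 (sum 31, leaving 2 seats).
Remainders in descending order: Pinehurst 0.6807, Stonebridge 0.6343, Oakdale 0.5083, Claybrook 0.1352, Rivermont 0.0415.
The surplus seats go to Pinehurst, Stonebridge.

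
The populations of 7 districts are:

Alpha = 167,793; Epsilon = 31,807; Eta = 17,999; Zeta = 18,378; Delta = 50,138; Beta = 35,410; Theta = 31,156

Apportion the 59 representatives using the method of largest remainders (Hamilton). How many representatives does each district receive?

Alpha=28, Epsilon=5, Eta=3, Zeta=3, Delta=9, Beta=6, Theta=5

Standard divisor: 352681 ÷ 59 ≈ 5977.644.
Standard quotas: Alpha 28.0701, Epsilon 5.3210, Eta 3.0111, Zeta 3.0745, Delta 8.3876, Beta 5.9237, Theta 5.2121.
Lower quotas: Alpha 28, Epsilon 5, Eta 3, Zeta 3, Delta 8, Beta 5, Theta 5 (sum 57, leaving 2 seats).
Remainders in descending order: Beta 0.9237, Delta 0.3876, Epsilon 0.3210, Theta 0.2121, Zeta 0.0745, Alpha 0.0701, Eta 0.0111.
Largest remainders: Beta, Delta receive the extra seats.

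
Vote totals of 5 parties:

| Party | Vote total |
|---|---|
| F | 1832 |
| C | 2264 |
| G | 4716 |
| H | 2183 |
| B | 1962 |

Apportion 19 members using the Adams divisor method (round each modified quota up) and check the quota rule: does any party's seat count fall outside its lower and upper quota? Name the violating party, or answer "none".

Standard quotas: F 2.686, C 3.320, G 6.915, H 3.201, B 2.877.
Adams allocation: F 3, C 3, G 7, H 3, B 3.
Every allocation lies between the lower and upper quota.

none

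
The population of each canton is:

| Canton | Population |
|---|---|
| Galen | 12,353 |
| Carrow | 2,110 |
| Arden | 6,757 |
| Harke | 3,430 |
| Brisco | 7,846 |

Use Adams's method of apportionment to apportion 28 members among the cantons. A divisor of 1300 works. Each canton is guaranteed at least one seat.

Galen=10, Carrow=2, Arden=6, Harke=3, Brisco=7

With modified divisor 1300: modified quotas Galen 9.502, Carrow 1.623, Arden 5.198, Harke 2.638, Brisco 6.035.
Rounding up: Galen 10, Carrow 2, Arden 6, Harke 3, Brisco 7 (total 28).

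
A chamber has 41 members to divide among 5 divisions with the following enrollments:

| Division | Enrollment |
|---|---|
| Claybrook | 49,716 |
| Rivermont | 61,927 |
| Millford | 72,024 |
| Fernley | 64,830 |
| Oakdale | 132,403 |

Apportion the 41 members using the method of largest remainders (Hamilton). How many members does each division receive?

Standard divisor: 380900 ÷ 41 ≈ 9290.244.
Standard quotas: Claybrook 5.3514, Rivermont 6.6658, Millford 7.7526, Fernley 6.9783, Oakdale 14.2518.
Lower quotas: Claybrook 5, Rivermont 6, Millford 7, Fernley 6, Oakdale 14 (sum 38, leaving 3 seats).
Remainders in descending order: Fernley 0.9783, Millford 0.7526, Rivermont 0.6658, Claybrook 0.3514, Oakdale 0.2518.
The surplus seats go to Fernley, Millford, Rivermont.

Claybrook 5; Rivermont 7; Millford 8; Fernley 7; Oakdale 14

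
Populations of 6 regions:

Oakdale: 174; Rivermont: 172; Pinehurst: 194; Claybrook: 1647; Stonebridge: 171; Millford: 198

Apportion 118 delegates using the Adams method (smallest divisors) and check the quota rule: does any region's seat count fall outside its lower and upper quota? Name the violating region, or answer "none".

Claybrook

Standard quotas: Oakdale 8.033, Rivermont 7.941, Pinehurst 8.956, Claybrook 76.035, Stonebridge 7.894, Millford 9.141.
Adams allocation: Oakdale 8, Rivermont 8, Pinehurst 9, Claybrook 75, Stonebridge 8, Millford 10.
Claybrook has quota 76.035 (lower 76, upper 77) but receives 75 — outside the quota interval.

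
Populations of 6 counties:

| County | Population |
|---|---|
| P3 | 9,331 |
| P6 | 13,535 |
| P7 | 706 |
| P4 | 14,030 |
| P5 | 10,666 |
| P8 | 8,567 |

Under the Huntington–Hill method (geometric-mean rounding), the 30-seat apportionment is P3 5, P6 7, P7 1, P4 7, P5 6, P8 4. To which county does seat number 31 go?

Priority for the next seat is population ÷ (√(s·(s+1))).
Priorities: P3 1703.600, P6 1808.690, P7 499.217, P4 1874.838, P5 1645.800, P8 1915.639.
Highest priority: P8.

P8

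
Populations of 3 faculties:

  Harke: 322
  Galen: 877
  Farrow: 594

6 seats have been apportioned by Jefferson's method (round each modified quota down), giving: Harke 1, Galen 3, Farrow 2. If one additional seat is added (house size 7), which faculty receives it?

Priority for the next seat is population ÷ (current seats + 1).
Priorities: Harke 161.000, Galen 219.250, Farrow 198.000.
Highest priority: Galen.

Galen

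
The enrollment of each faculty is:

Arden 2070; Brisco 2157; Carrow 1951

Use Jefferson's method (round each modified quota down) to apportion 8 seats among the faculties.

Arden=3; Brisco=3; Carrow=2

Standard divisor 6178/8 ≈ 772.25; standard quotas: Arden 2.680, Brisco 2.793, Carrow 2.526.
Rounding down gives 2, 2, 2 = 6 seats, so the divisor must be adjusted.
With modified divisor 670: modified quotas Arden 3.090, Brisco 3.219, Carrow 2.912.
Rounding down: Arden 3, Brisco 3, Carrow 2 (total 8).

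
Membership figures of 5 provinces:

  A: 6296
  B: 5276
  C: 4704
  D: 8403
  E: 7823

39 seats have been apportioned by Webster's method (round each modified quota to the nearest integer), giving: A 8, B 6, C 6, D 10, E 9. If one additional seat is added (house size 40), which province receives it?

Priority for the next seat is population ÷ (current seats + 0.5).
Priorities: A 740.706, B 811.692, C 723.692, D 800.286, E 823.474.
Highest priority: E.

E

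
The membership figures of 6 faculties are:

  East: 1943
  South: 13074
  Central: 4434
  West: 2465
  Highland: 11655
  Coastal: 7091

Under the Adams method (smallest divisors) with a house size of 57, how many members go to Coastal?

Standard divisor 40662/57 ≈ 713.368; standard quotas: East 2.724, South 18.327, Central 6.216, West 3.455, Highland 16.338, Coastal 9.940.
Rounding up gives 3, 19, 7, 4, 17, 10 = 60 seats, so the divisor must be adjusted.
With modified divisor 750: modified quotas East 2.591, South 17.432, Central 5.912, West 3.287, Highland 15.540, Coastal 9.455.
Rounding up: East 3, South 18, Central 6, West 4, Highland 16, Coastal 10 (total 57).
Coastal receives 10.

10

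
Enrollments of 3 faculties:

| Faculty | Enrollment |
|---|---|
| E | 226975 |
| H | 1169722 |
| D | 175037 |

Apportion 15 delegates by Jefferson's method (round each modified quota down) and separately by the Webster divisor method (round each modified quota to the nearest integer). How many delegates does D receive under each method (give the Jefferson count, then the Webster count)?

1 and 2

Jefferson: E 2, H 12, D 1.
Webster: E 2, H 11, D 2.
D gets 1 under Jefferson and 2 under Webster.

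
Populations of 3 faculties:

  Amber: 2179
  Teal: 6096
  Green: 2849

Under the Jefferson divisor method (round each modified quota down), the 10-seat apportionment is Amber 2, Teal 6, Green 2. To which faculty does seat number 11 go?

Green

Priority for the next seat is population ÷ (current seats + 1).
Priorities: Amber 726.333, Teal 870.857, Green 949.667.
Highest priority: Green.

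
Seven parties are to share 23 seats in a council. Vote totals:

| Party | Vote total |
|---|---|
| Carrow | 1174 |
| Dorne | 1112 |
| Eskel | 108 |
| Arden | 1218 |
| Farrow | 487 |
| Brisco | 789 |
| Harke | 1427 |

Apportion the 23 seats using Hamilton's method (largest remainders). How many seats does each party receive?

Standard divisor: 6315 ÷ 23 ≈ 274.565.
Standard quotas: Carrow 4.276, Dorne 4.050, Eskel 0.393, Arden 4.436, Farrow 1.774, Brisco 2.874, Harke 5.197.
Lower quotas: Carrow 4, Dorne 4, Eskel 0, Arden 4, Farrow 1, Brisco 2, Harke 5 (sum 20, leaving 3 seats).
Remainders in descending order: Brisco 0.874, Farrow 0.774, Arden 0.436, Eskel 0.393, Carrow 0.276, Harke 0.197, Dorne 0.050.
Largest remainders: Brisco, Farrow, Arden receive the extra seats.

Carrow 4, Dorne 4, Eskel 0, Arden 5, Farrow 2, Brisco 3, Harke 5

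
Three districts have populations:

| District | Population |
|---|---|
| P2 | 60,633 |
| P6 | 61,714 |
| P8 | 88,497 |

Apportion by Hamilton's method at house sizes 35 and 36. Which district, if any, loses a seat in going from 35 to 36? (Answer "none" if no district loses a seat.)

none

At 35 seats: P2 10, P6 10, P8 15.
At 36 seats: P2 10, P6 11, P8 15.
No district's allocation decreased.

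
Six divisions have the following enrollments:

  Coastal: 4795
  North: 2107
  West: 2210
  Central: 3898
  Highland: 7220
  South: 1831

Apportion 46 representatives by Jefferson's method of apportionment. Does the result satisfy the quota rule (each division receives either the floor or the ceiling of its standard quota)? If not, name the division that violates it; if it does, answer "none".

Standard quotas: Coastal 9.998, North 4.393, West 4.608, Central 8.128, Highland 15.055, South 3.818.
Jefferson allocation: Coastal 10, North 4, West 4, Central 8, Highland 16, South 4.
Every allocation lies between the lower and upper quota.

none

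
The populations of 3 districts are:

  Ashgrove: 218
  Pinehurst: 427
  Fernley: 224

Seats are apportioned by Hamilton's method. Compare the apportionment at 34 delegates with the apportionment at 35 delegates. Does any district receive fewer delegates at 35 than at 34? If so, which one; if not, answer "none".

At 34 seats: Ashgrove 8, Pinehurst 17, Fernley 9.
At 35 seats: Ashgrove 9, Pinehurst 17, Fernley 9.
No district's allocation decreased.

none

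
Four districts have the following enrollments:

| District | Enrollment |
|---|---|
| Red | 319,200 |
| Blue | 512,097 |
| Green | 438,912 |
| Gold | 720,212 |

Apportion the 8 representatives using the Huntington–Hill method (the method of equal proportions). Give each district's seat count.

Red 1, Blue 2, Green 2, Gold 3

With divisor 259867: modified quotas Red 1.228, Blue 1.971, Green 1.689, Gold 2.771.
Geometric-mean thresholds: Red √(1·2)=1.414, Blue √(1·2)=1.414, Green √(1·2)=1.414, Gold √(2·3)=2.449.
Each quota rounded against its threshold gives Red 1, Blue 2, Green 2, Gold 3 (total 8).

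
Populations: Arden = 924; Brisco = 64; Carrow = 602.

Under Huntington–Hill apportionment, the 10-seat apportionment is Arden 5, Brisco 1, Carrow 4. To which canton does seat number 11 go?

Priority for the next seat is population ÷ (√(s·(s+1))).
Priorities: Arden 168.699, Brisco 45.255, Carrow 134.611.
Highest priority: Arden.

Arden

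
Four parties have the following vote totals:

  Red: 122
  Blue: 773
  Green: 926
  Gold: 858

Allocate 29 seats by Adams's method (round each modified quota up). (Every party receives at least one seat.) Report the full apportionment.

Standard divisor 2679/29 ≈ 92.379; standard quotas: Red 1.321, Blue 8.368, Green 10.024, Gold 9.288.
Rounding up gives 2, 9, 11, 10 = 32 seats, so the divisor must be adjusted.
With modified divisor 100: modified quotas Red 1.220, Blue 7.730, Green 9.260, Gold 8.580.
Rounding up: Red 2, Blue 8, Green 10, Gold 9 (total 29).

Red 2, Blue 8, Green 10, Gold 9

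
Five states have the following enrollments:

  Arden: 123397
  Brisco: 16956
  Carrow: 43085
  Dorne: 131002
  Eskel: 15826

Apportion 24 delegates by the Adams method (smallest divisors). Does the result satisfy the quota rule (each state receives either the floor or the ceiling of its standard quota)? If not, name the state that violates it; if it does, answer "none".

none

Standard quotas: Arden 8.967, Brisco 1.232, Carrow 3.131, Dorne 9.520, Eskel 1.150.
Adams allocation: Arden 8, Brisco 2, Carrow 3, Dorne 9, Eskel 2.
Every allocation lies between the lower and upper quota.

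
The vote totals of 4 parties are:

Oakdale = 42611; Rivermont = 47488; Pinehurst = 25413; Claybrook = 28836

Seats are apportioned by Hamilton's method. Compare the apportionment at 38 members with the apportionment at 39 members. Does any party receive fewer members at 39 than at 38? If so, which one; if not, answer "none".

none

At 38 seats: Oakdale 11, Rivermont 12, Pinehurst 7, Claybrook 8.
At 39 seats: Oakdale 11, Rivermont 13, Pinehurst 7, Claybrook 8.
No party's allocation decreased.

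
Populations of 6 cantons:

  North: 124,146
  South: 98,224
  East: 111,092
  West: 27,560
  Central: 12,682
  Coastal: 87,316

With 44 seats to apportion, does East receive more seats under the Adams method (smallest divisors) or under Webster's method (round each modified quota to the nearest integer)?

Adams: North 12, South 9, East 10, West 3, Central 2, Coastal 8.
Webster: North 12, South 9, East 11, West 3, Central 1, Coastal 8.
East gets 10 under Adams and 11 under Webster.

Webster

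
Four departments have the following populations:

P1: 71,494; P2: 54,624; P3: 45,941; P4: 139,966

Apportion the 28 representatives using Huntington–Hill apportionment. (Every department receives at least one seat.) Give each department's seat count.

With divisor 11119: modified quotas P1 6.430, P2 4.913, P3 4.132, P4 12.588.
Geometric-mean thresholds: P1 √(6·7)=6.481, P2 √(4·5)=4.472, P3 √(4·5)=4.472, P4 √(12·13)=12.490.
Each quota rounded against its threshold gives P1 6, P2 5, P3 4, P4 13 (total 28).

P1=6; P2=5; P3=4; P4=13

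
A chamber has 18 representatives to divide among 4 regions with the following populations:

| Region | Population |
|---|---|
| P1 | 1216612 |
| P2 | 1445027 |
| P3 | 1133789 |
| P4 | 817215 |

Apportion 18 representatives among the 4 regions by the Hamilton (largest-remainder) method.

The standard divisor is 4612643/18 ≈ 256257.944.
Standard quotas: P1 4.7476, P2 5.6390, P3 4.4244, P4 3.1890.
Lower quotas: P1 4, P2 5, P3 4, P4 3 (sum 16, leaving 2 seats).
Remainders in descending order: P1 0.7476, P2 0.6390, P3 0.4244, P4 0.1890.
Largest remainders: P1, P2 receive the extra seats.

P1: 5, P2: 6, P3: 4, P4: 3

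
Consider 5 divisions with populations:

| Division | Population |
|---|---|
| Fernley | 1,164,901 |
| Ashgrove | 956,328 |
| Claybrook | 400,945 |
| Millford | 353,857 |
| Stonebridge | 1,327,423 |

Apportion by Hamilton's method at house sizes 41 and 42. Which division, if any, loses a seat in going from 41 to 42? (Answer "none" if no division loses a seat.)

At 41 seats: Fernley 11, Ashgrove 9, Claybrook 4, Millford 4, Stonebridge 13.
At 42 seats: Fernley 12, Ashgrove 10, Claybrook 4, Millford 3, Stonebridge 13.
Millford drops from 4 to 3.

Millford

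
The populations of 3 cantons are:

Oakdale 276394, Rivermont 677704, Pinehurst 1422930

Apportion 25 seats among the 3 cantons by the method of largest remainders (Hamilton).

Standard divisor: 2377028 ÷ 25 ≈ 95081.12.
Standard quotas: Oakdale 2.9069, Rivermont 7.1276, Pinehurst 14.9654.
Lower quotas: Oakdale 2, Rivermont 7, Pinehurst 14 (sum 23, leaving 2 seats).
Remainders in descending order: Pinehurst 0.9654, Oakdale 0.9069, Rivermont 0.1276.
The surplus seats go to Pinehurst, Oakdale.

Oakdale: 3, Rivermont: 7, Pinehurst: 15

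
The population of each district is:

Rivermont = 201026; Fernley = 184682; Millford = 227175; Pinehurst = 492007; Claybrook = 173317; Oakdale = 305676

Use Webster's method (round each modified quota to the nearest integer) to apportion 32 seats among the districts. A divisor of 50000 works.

Rivermont: 4; Fernley: 4; Millford: 5; Pinehurst: 10; Claybrook: 3; Oakdale: 6

With modified divisor 50000: modified quotas Rivermont 4.021, Fernley 3.694, Millford 4.543, Pinehurst 9.840, Claybrook 3.466, Oakdale 6.114.
Rounding to the nearest integer: Rivermont 4, Fernley 4, Millford 5, Pinehurst 10, Claybrook 3, Oakdale 6 (total 32).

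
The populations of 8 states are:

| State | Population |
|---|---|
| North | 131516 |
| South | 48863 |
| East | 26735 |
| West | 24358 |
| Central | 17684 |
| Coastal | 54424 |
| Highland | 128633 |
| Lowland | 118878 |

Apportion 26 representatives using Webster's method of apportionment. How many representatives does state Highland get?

6

Standard divisor 551091/26 ≈ 21195.808; standard quotas: North 6.205, South 2.305, East 1.261, West 1.149, Central 0.834, Coastal 2.568, Highland 6.069, Lowland 5.609.
Rounding to the nearest integer gives North 6, South 2, East 1, West 1, Central 1, Coastal 3, Highland 6, Lowland 6 — total 26, matching the house size, so no adjustment is needed.
Highland receives 6.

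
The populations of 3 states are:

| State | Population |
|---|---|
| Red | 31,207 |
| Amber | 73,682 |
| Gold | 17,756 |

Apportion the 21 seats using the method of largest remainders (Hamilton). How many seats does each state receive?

Red=5; Amber=13; Gold=3

Standard divisor: 122645 ÷ 21 ≈ 5840.238.
Standard quotas: Red 5.3434, Amber 12.6163, Gold 3.0403.
Lower quotas: Red 5, Amber 12, Gold 3 (sum 20, leaving 1 seat).
Remainders in descending order: Amber 0.6163, Red 0.3434, Gold 0.0403.
Largest remainder: Amber receives the extra seat.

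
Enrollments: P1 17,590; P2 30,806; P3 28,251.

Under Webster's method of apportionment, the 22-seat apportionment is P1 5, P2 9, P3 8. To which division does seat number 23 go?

Priority for the next seat is population ÷ (current seats + 0.5).
Priorities: P1 3198.182, P2 3242.737, P3 3323.647.
Highest priority: P3.

P3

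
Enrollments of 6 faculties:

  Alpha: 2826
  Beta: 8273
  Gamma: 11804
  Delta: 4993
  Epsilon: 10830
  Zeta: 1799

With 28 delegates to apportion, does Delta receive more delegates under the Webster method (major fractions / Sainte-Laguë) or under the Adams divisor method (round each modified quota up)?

Webster: Alpha 2, Beta 6, Gamma 8, Delta 3, Epsilon 8, Zeta 1.
Adams: Alpha 2, Beta 5, Gamma 8, Delta 4, Epsilon 7, Zeta 2.
Delta gets 3 under Webster and 4 under Adams.

Adams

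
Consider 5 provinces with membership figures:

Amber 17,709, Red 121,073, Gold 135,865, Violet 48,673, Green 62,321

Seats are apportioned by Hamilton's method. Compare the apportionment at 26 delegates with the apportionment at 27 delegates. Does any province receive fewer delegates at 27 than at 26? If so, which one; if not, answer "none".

At 26 seats: Amber 1, Red 8, Gold 9, Violet 4, Green 4.
At 27 seats: Amber 1, Red 9, Gold 10, Violet 3, Green 4.
Violet drops from 4 to 3.

Violet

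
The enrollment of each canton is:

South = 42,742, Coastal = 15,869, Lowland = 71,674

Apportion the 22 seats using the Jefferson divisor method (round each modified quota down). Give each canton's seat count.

South: 7; Coastal: 2; Lowland: 13

Standard divisor 130285/22 ≈ 5922.045; standard quotas: South 7.217, Coastal 2.680, Lowland 12.103.
Rounding down gives 7, 2, 12 = 21 seats, so the divisor must be adjusted.
With modified divisor 5400: modified quotas South 7.915, Coastal 2.939, Lowland 13.273.
Rounding down: South 7, Coastal 2, Lowland 13 (total 22).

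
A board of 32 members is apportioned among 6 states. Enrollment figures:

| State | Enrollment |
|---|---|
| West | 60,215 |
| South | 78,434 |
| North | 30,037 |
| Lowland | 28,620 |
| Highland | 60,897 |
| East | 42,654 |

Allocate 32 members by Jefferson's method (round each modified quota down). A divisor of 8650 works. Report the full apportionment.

With modified divisor 8650: modified quotas West 6.961, South 9.068, North 3.472, Lowland 3.309, Highland 7.040, East 4.931.
Rounding down: West 6, South 9, North 3, Lowland 3, Highland 7, East 4 (total 32).

West: 6, South: 9, North: 3, Lowland: 3, Highland: 7, East: 4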